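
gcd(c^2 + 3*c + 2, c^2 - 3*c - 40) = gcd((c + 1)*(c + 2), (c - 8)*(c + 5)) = 1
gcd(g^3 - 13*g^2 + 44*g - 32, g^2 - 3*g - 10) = 1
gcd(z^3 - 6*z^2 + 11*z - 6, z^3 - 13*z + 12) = z^2 - 4*z + 3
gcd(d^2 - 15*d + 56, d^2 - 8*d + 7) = d - 7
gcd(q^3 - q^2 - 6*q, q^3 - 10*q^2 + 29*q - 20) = 1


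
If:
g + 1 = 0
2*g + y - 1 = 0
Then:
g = -1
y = 3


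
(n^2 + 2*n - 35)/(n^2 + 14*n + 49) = (n - 5)/(n + 7)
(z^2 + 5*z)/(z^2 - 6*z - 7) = z*(z + 5)/(z^2 - 6*z - 7)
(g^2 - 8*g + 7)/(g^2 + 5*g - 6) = (g - 7)/(g + 6)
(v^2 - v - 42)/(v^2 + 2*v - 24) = (v - 7)/(v - 4)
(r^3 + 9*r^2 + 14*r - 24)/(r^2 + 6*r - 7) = (r^2 + 10*r + 24)/(r + 7)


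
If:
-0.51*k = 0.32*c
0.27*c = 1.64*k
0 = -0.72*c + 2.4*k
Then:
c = 0.00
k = 0.00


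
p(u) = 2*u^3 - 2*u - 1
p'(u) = 6*u^2 - 2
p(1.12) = -0.43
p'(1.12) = 5.53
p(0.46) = -1.73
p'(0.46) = -0.73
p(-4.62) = -188.98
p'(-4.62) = 126.07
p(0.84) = -1.49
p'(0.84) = 2.23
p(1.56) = 3.47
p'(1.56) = 12.60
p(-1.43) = -3.99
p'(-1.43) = 10.27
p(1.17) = -0.14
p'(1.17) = 6.21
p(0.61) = -1.77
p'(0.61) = 0.23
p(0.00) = -1.00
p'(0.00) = -2.00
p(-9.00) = -1441.00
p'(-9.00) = 484.00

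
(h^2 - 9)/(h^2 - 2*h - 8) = (9 - h^2)/(-h^2 + 2*h + 8)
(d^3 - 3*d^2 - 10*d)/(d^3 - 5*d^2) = (d + 2)/d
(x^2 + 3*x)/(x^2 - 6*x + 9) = x*(x + 3)/(x^2 - 6*x + 9)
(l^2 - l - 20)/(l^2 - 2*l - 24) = (l - 5)/(l - 6)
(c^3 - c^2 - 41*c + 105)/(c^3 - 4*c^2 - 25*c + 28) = (c^3 - c^2 - 41*c + 105)/(c^3 - 4*c^2 - 25*c + 28)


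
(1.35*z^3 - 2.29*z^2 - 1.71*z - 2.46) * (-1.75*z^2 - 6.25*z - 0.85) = -2.3625*z^5 - 4.43*z^4 + 16.1575*z^3 + 16.939*z^2 + 16.8285*z + 2.091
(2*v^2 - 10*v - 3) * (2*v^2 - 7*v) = 4*v^4 - 34*v^3 + 64*v^2 + 21*v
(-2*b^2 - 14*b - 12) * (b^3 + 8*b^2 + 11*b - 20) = -2*b^5 - 30*b^4 - 146*b^3 - 210*b^2 + 148*b + 240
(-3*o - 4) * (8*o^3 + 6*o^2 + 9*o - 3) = -24*o^4 - 50*o^3 - 51*o^2 - 27*o + 12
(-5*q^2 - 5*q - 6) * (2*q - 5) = -10*q^3 + 15*q^2 + 13*q + 30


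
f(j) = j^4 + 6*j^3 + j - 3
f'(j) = 4*j^3 + 18*j^2 + 1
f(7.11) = 4716.18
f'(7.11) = 2348.64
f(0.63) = -0.71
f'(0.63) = 9.14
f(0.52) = -1.56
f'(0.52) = 6.43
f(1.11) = 7.83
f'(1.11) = 28.65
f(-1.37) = -16.28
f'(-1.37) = 24.50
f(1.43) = 20.16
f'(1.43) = 49.51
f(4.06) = 674.31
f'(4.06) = 565.40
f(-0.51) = -4.24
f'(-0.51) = 5.15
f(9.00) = 10941.00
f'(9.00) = 4375.00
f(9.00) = 10941.00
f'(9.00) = 4375.00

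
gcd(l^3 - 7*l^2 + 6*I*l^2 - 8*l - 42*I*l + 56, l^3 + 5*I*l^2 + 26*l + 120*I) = l + 4*I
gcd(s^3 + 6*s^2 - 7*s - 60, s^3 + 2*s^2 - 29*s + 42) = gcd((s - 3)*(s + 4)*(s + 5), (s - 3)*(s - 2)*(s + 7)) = s - 3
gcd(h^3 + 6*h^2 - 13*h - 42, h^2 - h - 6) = h^2 - h - 6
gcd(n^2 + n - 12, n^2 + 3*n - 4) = n + 4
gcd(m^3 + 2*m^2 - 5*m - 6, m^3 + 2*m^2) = 1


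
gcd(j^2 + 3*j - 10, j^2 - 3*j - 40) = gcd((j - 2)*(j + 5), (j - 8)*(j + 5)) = j + 5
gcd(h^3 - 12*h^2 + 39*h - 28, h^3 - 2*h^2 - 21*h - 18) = 1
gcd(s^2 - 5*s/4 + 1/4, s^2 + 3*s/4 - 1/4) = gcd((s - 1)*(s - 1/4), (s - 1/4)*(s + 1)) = s - 1/4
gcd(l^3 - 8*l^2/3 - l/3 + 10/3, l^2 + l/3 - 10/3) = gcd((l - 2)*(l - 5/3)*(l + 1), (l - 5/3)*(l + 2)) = l - 5/3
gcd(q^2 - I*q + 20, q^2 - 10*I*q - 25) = q - 5*I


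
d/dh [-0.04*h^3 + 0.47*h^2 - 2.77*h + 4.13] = -0.12*h^2 + 0.94*h - 2.77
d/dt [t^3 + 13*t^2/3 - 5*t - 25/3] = 3*t^2 + 26*t/3 - 5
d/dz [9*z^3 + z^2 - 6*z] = 27*z^2 + 2*z - 6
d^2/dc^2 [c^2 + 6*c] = 2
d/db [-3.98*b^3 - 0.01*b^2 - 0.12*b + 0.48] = -11.94*b^2 - 0.02*b - 0.12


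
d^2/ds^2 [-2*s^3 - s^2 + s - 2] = -12*s - 2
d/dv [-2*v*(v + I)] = -4*v - 2*I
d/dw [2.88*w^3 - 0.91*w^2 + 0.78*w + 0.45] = 8.64*w^2 - 1.82*w + 0.78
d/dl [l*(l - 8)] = 2*l - 8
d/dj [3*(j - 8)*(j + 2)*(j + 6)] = 9*j^2 - 156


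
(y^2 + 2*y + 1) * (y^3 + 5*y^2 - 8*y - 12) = y^5 + 7*y^4 + 3*y^3 - 23*y^2 - 32*y - 12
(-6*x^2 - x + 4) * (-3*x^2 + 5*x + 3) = 18*x^4 - 27*x^3 - 35*x^2 + 17*x + 12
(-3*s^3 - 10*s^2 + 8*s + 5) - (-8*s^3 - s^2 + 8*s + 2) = 5*s^3 - 9*s^2 + 3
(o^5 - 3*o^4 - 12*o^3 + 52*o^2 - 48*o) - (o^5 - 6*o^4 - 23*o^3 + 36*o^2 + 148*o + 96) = 3*o^4 + 11*o^3 + 16*o^2 - 196*o - 96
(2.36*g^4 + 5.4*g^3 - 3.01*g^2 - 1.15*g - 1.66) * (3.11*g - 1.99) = 7.3396*g^5 + 12.0976*g^4 - 20.1071*g^3 + 2.4134*g^2 - 2.8741*g + 3.3034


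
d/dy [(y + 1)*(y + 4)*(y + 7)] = 3*y^2 + 24*y + 39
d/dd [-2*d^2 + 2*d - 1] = 2 - 4*d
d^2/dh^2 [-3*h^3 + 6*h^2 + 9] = 12 - 18*h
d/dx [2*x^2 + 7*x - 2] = 4*x + 7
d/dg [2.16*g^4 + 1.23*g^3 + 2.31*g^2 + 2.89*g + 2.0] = 8.64*g^3 + 3.69*g^2 + 4.62*g + 2.89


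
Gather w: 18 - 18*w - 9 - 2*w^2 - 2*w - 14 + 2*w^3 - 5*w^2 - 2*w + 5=2*w^3 - 7*w^2 - 22*w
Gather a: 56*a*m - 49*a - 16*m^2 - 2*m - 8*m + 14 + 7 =a*(56*m - 49) - 16*m^2 - 10*m + 21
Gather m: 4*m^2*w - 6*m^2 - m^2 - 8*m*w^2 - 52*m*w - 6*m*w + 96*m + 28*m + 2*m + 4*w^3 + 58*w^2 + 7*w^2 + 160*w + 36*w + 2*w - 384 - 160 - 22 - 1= m^2*(4*w - 7) + m*(-8*w^2 - 58*w + 126) + 4*w^3 + 65*w^2 + 198*w - 567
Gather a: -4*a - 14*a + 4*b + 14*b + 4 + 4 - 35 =-18*a + 18*b - 27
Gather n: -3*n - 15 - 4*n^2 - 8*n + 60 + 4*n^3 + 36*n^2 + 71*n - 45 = 4*n^3 + 32*n^2 + 60*n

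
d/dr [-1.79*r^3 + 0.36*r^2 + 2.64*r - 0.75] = -5.37*r^2 + 0.72*r + 2.64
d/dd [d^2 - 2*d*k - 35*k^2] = 2*d - 2*k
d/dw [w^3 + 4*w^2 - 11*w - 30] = 3*w^2 + 8*w - 11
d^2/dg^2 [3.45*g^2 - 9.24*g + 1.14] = 6.90000000000000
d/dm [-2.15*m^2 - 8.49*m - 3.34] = -4.3*m - 8.49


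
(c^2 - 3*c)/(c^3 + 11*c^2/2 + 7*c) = 2*(c - 3)/(2*c^2 + 11*c + 14)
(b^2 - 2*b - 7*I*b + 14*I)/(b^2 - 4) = (b - 7*I)/(b + 2)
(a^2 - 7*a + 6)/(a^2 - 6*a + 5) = (a - 6)/(a - 5)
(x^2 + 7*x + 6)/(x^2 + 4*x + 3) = (x + 6)/(x + 3)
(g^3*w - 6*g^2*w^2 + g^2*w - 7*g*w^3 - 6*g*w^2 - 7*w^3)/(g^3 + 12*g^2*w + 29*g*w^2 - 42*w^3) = w*(g^3 - 6*g^2*w + g^2 - 7*g*w^2 - 6*g*w - 7*w^2)/(g^3 + 12*g^2*w + 29*g*w^2 - 42*w^3)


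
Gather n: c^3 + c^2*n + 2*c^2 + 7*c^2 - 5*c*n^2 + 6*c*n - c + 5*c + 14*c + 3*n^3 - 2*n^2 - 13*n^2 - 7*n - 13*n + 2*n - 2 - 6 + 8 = c^3 + 9*c^2 + 18*c + 3*n^3 + n^2*(-5*c - 15) + n*(c^2 + 6*c - 18)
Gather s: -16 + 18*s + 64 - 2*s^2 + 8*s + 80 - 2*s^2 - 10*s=-4*s^2 + 16*s + 128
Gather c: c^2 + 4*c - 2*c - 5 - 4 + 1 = c^2 + 2*c - 8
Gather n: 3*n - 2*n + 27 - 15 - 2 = n + 10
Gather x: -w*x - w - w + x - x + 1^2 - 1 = -w*x - 2*w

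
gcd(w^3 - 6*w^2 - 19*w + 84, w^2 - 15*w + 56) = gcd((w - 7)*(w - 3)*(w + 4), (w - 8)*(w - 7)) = w - 7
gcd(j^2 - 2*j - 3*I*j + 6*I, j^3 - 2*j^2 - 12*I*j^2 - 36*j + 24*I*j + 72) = j - 2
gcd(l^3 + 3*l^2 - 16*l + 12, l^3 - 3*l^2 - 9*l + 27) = 1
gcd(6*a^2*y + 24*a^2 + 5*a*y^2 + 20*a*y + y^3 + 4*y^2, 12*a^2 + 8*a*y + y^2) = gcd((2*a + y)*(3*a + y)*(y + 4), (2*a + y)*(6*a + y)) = 2*a + y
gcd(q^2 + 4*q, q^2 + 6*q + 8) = q + 4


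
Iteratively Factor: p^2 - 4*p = (p - 4)*(p)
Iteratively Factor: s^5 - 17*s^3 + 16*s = (s)*(s^4 - 17*s^2 + 16) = s*(s - 4)*(s^3 + 4*s^2 - s - 4) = s*(s - 4)*(s + 4)*(s^2 - 1) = s*(s - 4)*(s + 1)*(s + 4)*(s - 1)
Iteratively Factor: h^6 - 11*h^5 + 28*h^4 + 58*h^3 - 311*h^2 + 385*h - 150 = (h - 2)*(h^5 - 9*h^4 + 10*h^3 + 78*h^2 - 155*h + 75) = (h - 2)*(h - 1)*(h^4 - 8*h^3 + 2*h^2 + 80*h - 75) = (h - 2)*(h - 1)*(h + 3)*(h^3 - 11*h^2 + 35*h - 25) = (h - 5)*(h - 2)*(h - 1)*(h + 3)*(h^2 - 6*h + 5) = (h - 5)*(h - 2)*(h - 1)^2*(h + 3)*(h - 5)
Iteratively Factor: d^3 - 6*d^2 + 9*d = (d - 3)*(d^2 - 3*d) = d*(d - 3)*(d - 3)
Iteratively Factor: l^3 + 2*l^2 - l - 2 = (l - 1)*(l^2 + 3*l + 2) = (l - 1)*(l + 2)*(l + 1)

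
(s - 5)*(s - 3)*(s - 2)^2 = s^4 - 12*s^3 + 51*s^2 - 92*s + 60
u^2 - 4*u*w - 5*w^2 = (u - 5*w)*(u + w)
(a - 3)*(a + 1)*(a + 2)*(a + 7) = a^4 + 7*a^3 - 7*a^2 - 55*a - 42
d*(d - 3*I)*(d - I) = d^3 - 4*I*d^2 - 3*d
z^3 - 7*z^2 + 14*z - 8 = (z - 4)*(z - 2)*(z - 1)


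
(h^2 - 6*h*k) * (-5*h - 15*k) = -5*h^3 + 15*h^2*k + 90*h*k^2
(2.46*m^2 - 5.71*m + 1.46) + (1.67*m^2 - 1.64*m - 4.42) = 4.13*m^2 - 7.35*m - 2.96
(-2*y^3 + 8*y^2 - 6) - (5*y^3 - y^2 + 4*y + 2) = -7*y^3 + 9*y^2 - 4*y - 8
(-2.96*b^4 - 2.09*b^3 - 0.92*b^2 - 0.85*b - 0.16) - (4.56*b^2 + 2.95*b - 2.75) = -2.96*b^4 - 2.09*b^3 - 5.48*b^2 - 3.8*b + 2.59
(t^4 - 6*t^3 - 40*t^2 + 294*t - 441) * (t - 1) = t^5 - 7*t^4 - 34*t^3 + 334*t^2 - 735*t + 441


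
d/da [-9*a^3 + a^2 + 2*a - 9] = -27*a^2 + 2*a + 2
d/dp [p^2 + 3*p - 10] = 2*p + 3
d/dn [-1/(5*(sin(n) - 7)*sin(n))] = (2*sin(n) - 7)*cos(n)/(5*(sin(n) - 7)^2*sin(n)^2)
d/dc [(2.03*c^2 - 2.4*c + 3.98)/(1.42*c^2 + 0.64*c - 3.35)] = (4.7072*c^2 - 24.9042*c + 5.4928)/(2.0164*c^4 + 1.8176*c^3 - 9.1044*c^2 - 4.288*c + 11.2225)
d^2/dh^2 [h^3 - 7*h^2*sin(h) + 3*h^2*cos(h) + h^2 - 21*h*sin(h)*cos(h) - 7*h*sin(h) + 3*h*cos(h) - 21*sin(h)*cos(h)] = 7*h^2*sin(h) - 3*h^2*cos(h) - 5*h*sin(h) + 42*h*sin(2*h) - 31*h*cos(h) + 6*h - 20*sin(h) - 8*cos(h) - 42*sqrt(2)*cos(2*h + pi/4) + 2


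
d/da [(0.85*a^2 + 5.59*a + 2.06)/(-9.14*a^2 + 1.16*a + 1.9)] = (52.0786*a^2 + 40.8868*a + 8.2314)/(83.5396*a^4 - 21.2048*a^3 - 33.3864*a^2 + 4.408*a + 3.61)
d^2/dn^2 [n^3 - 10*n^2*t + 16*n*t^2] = 6*n - 20*t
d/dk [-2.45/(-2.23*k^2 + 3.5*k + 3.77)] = (8.575 - 10.927*k)/(-2.23*k^2 + 3.5*k + 3.77)^2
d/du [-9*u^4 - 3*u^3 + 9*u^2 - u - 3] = -36*u^3 - 9*u^2 + 18*u - 1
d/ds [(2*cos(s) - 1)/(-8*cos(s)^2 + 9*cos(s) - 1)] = (-16*cos(s)^2 + 16*cos(s) - 7)*sin(s)/((cos(s) - 1)^2*(8*cos(s) - 1)^2)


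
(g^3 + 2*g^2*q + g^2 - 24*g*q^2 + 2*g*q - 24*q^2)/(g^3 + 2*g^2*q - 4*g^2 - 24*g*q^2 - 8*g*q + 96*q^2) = (g + 1)/(g - 4)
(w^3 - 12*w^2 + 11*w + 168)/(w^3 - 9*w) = (w^2 - 15*w + 56)/(w*(w - 3))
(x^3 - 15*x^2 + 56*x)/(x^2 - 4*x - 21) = x*(x - 8)/(x + 3)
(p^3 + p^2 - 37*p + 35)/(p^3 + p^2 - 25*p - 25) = (p^2 + 6*p - 7)/(p^2 + 6*p + 5)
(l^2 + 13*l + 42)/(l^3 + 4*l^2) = (l^2 + 13*l + 42)/(l^2*(l + 4))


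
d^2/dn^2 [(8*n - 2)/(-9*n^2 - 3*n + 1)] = 12*(-108*n^3 + 81*n^2 - 9*n + 2)/(729*n^6 + 729*n^5 - 135*n^3 + 9*n - 1)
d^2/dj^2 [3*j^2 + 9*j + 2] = 6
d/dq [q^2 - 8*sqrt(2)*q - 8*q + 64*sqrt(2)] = 2*q - 8*sqrt(2) - 8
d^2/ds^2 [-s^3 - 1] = -6*s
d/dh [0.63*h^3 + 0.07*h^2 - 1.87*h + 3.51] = 1.89*h^2 + 0.14*h - 1.87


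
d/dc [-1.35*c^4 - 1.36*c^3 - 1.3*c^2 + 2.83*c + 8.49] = -5.4*c^3 - 4.08*c^2 - 2.6*c + 2.83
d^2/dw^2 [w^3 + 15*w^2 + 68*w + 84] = 6*w + 30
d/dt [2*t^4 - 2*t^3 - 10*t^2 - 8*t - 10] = 8*t^3 - 6*t^2 - 20*t - 8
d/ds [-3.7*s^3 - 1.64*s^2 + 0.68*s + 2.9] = -11.1*s^2 - 3.28*s + 0.68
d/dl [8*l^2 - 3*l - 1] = 16*l - 3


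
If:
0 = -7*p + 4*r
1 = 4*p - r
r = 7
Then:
No Solution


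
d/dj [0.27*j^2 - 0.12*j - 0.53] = 0.54*j - 0.12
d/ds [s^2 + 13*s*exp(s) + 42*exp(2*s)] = 13*s*exp(s) + 2*s + 84*exp(2*s) + 13*exp(s)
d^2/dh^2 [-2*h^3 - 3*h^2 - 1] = -12*h - 6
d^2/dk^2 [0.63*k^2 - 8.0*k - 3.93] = 1.26000000000000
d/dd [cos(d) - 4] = -sin(d)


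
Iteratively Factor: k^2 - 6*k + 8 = (k - 2)*(k - 4)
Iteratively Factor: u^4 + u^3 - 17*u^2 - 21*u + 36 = (u - 1)*(u^3 + 2*u^2 - 15*u - 36) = (u - 1)*(u + 3)*(u^2 - u - 12) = (u - 4)*(u - 1)*(u + 3)*(u + 3)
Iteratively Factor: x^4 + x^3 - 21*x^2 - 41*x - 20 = (x - 5)*(x^3 + 6*x^2 + 9*x + 4) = (x - 5)*(x + 1)*(x^2 + 5*x + 4) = (x - 5)*(x + 1)*(x + 4)*(x + 1)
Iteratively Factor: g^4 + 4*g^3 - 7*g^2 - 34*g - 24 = (g + 4)*(g^3 - 7*g - 6) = (g - 3)*(g + 4)*(g^2 + 3*g + 2) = (g - 3)*(g + 1)*(g + 4)*(g + 2)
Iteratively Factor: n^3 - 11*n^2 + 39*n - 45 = (n - 3)*(n^2 - 8*n + 15) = (n - 3)^2*(n - 5)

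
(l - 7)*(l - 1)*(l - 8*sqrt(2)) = l^3 - 8*sqrt(2)*l^2 - 8*l^2 + 7*l + 64*sqrt(2)*l - 56*sqrt(2)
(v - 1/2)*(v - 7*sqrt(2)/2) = v^2 - 7*sqrt(2)*v/2 - v/2 + 7*sqrt(2)/4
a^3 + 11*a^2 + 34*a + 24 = (a + 1)*(a + 4)*(a + 6)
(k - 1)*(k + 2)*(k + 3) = k^3 + 4*k^2 + k - 6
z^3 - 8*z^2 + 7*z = z*(z - 7)*(z - 1)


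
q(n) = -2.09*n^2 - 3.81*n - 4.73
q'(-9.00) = 33.81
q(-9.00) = -139.73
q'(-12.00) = 46.35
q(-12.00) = -259.97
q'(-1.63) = 3.00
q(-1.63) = -4.07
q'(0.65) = -6.53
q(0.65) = -8.09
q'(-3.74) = 11.82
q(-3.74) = -19.71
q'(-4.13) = 13.45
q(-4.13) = -24.64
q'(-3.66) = 11.49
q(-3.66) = -18.78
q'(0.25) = -4.86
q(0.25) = -5.81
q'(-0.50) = -1.72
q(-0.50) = -3.35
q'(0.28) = -4.98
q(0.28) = -5.96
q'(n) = -4.18*n - 3.81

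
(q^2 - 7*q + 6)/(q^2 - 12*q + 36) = (q - 1)/(q - 6)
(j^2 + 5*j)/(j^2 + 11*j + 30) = j/(j + 6)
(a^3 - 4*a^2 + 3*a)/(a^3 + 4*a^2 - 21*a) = (a - 1)/(a + 7)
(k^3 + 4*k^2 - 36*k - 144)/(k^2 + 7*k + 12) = (k^2 - 36)/(k + 3)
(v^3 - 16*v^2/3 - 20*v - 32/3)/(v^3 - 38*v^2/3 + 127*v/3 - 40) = (3*v^2 + 8*v + 4)/(3*v^2 - 14*v + 15)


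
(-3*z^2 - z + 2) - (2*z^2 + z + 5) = -5*z^2 - 2*z - 3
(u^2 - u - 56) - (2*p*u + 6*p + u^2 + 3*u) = -2*p*u - 6*p - 4*u - 56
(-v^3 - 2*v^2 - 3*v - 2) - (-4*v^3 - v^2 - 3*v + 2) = 3*v^3 - v^2 - 4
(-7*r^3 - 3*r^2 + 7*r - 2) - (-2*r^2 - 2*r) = -7*r^3 - r^2 + 9*r - 2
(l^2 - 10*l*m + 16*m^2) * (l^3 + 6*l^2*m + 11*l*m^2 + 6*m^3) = l^5 - 4*l^4*m - 33*l^3*m^2 - 8*l^2*m^3 + 116*l*m^4 + 96*m^5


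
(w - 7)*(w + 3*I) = w^2 - 7*w + 3*I*w - 21*I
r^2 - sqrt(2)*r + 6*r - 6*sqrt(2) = (r + 6)*(r - sqrt(2))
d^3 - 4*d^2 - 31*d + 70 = (d - 7)*(d - 2)*(d + 5)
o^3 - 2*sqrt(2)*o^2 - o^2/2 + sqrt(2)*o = o*(o - 1/2)*(o - 2*sqrt(2))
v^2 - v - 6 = (v - 3)*(v + 2)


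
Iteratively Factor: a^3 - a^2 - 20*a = (a + 4)*(a^2 - 5*a) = a*(a + 4)*(a - 5)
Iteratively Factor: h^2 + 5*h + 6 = (h + 3)*(h + 2)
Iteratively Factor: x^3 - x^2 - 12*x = (x + 3)*(x^2 - 4*x) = x*(x + 3)*(x - 4)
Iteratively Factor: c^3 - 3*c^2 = (c - 3)*(c^2) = c*(c - 3)*(c)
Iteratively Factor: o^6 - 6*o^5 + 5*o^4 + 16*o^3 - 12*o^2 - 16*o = (o - 4)*(o^5 - 2*o^4 - 3*o^3 + 4*o^2 + 4*o) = (o - 4)*(o + 1)*(o^4 - 3*o^3 + 4*o) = (o - 4)*(o + 1)^2*(o^3 - 4*o^2 + 4*o) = (o - 4)*(o - 2)*(o + 1)^2*(o^2 - 2*o) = o*(o - 4)*(o - 2)*(o + 1)^2*(o - 2)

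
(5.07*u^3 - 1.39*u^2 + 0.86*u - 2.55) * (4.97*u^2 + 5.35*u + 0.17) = 25.1979*u^5 + 20.2162*u^4 - 2.3004*u^3 - 8.3088*u^2 - 13.4963*u - 0.4335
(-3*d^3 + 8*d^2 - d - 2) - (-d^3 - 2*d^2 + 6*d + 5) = -2*d^3 + 10*d^2 - 7*d - 7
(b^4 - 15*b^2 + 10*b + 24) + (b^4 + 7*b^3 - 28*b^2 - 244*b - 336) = 2*b^4 + 7*b^3 - 43*b^2 - 234*b - 312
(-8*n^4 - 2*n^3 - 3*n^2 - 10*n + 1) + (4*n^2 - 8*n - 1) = -8*n^4 - 2*n^3 + n^2 - 18*n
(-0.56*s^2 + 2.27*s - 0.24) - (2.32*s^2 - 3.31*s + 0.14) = -2.88*s^2 + 5.58*s - 0.38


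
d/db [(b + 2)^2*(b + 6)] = (b + 2)*(3*b + 14)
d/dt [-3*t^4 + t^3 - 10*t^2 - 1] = t*(-12*t^2 + 3*t - 20)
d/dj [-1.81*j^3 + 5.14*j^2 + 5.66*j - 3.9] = -5.43*j^2 + 10.28*j + 5.66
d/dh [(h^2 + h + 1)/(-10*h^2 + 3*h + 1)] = (13*h^2 + 22*h - 2)/(100*h^4 - 60*h^3 - 11*h^2 + 6*h + 1)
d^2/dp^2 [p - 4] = 0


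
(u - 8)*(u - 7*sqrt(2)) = u^2 - 7*sqrt(2)*u - 8*u + 56*sqrt(2)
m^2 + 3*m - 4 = (m - 1)*(m + 4)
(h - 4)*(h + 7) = h^2 + 3*h - 28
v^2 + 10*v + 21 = (v + 3)*(v + 7)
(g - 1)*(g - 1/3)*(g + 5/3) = g^3 + g^2/3 - 17*g/9 + 5/9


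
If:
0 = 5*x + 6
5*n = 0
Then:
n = 0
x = -6/5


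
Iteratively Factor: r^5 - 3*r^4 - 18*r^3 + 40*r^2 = (r + 4)*(r^4 - 7*r^3 + 10*r^2) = r*(r + 4)*(r^3 - 7*r^2 + 10*r) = r*(r - 2)*(r + 4)*(r^2 - 5*r) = r*(r - 5)*(r - 2)*(r + 4)*(r)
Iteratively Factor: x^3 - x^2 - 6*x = (x - 3)*(x^2 + 2*x) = x*(x - 3)*(x + 2)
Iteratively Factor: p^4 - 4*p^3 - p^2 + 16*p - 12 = (p - 1)*(p^3 - 3*p^2 - 4*p + 12) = (p - 2)*(p - 1)*(p^2 - p - 6) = (p - 3)*(p - 2)*(p - 1)*(p + 2)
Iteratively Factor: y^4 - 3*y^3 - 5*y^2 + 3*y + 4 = (y - 4)*(y^3 + y^2 - y - 1) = (y - 4)*(y + 1)*(y^2 - 1) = (y - 4)*(y + 1)^2*(y - 1)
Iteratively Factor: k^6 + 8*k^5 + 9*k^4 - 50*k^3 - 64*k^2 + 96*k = (k - 2)*(k^5 + 10*k^4 + 29*k^3 + 8*k^2 - 48*k) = (k - 2)*(k + 4)*(k^4 + 6*k^3 + 5*k^2 - 12*k) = k*(k - 2)*(k + 4)*(k^3 + 6*k^2 + 5*k - 12) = k*(k - 2)*(k + 4)^2*(k^2 + 2*k - 3) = k*(k - 2)*(k - 1)*(k + 4)^2*(k + 3)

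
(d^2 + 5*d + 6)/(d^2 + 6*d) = (d^2 + 5*d + 6)/(d*(d + 6))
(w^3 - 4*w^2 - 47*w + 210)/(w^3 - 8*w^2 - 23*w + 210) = (w^2 + 2*w - 35)/(w^2 - 2*w - 35)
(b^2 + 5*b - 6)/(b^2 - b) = (b + 6)/b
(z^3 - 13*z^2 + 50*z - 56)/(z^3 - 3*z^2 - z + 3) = (z^3 - 13*z^2 + 50*z - 56)/(z^3 - 3*z^2 - z + 3)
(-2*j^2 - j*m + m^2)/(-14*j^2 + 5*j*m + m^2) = (j + m)/(7*j + m)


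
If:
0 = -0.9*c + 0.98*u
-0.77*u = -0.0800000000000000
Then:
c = 0.11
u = 0.10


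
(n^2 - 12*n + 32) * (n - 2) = n^3 - 14*n^2 + 56*n - 64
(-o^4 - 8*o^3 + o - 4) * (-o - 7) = o^5 + 15*o^4 + 56*o^3 - o^2 - 3*o + 28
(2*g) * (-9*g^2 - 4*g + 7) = -18*g^3 - 8*g^2 + 14*g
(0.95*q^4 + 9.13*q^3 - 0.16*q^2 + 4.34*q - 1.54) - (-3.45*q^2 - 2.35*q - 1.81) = 0.95*q^4 + 9.13*q^3 + 3.29*q^2 + 6.69*q + 0.27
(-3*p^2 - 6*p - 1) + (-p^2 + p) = -4*p^2 - 5*p - 1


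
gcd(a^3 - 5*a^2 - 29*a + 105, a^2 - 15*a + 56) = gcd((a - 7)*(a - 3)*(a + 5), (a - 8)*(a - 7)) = a - 7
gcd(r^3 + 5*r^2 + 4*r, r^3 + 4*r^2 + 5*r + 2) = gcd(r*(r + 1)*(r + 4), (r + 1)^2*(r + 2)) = r + 1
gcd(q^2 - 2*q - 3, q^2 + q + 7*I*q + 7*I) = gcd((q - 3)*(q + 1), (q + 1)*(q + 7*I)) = q + 1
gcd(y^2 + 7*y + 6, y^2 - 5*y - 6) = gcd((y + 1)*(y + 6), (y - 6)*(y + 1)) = y + 1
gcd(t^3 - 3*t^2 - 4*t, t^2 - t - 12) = t - 4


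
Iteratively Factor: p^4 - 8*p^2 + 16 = (p + 2)*(p^3 - 2*p^2 - 4*p + 8) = (p - 2)*(p + 2)*(p^2 - 4) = (p - 2)^2*(p + 2)*(p + 2)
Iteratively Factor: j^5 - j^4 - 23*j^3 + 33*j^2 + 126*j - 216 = (j - 2)*(j^4 + j^3 - 21*j^2 - 9*j + 108) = (j - 2)*(j + 3)*(j^3 - 2*j^2 - 15*j + 36) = (j - 3)*(j - 2)*(j + 3)*(j^2 + j - 12) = (j - 3)^2*(j - 2)*(j + 3)*(j + 4)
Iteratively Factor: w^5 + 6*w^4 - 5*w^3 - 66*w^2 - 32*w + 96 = (w + 4)*(w^4 + 2*w^3 - 13*w^2 - 14*w + 24) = (w + 2)*(w + 4)*(w^3 - 13*w + 12) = (w - 1)*(w + 2)*(w + 4)*(w^2 + w - 12) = (w - 3)*(w - 1)*(w + 2)*(w + 4)*(w + 4)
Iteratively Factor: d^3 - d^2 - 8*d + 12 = (d - 2)*(d^2 + d - 6) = (d - 2)*(d + 3)*(d - 2)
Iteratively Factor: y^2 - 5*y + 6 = (y - 2)*(y - 3)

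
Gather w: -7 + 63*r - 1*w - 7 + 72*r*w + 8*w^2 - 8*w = 63*r + 8*w^2 + w*(72*r - 9) - 14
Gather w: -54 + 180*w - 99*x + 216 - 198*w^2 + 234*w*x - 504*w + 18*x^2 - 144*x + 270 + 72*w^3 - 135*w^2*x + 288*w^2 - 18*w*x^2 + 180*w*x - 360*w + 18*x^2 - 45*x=72*w^3 + w^2*(90 - 135*x) + w*(-18*x^2 + 414*x - 684) + 36*x^2 - 288*x + 432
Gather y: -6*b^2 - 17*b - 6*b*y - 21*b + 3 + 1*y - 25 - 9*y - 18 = -6*b^2 - 38*b + y*(-6*b - 8) - 40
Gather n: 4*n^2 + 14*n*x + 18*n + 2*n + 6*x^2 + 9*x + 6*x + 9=4*n^2 + n*(14*x + 20) + 6*x^2 + 15*x + 9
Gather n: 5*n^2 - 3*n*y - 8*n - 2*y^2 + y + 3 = 5*n^2 + n*(-3*y - 8) - 2*y^2 + y + 3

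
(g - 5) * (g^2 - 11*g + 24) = g^3 - 16*g^2 + 79*g - 120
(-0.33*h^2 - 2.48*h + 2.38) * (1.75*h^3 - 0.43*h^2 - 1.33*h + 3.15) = -0.5775*h^5 - 4.1981*h^4 + 5.6703*h^3 + 1.2355*h^2 - 10.9774*h + 7.497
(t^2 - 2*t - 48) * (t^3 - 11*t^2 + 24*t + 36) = t^5 - 13*t^4 - 2*t^3 + 516*t^2 - 1224*t - 1728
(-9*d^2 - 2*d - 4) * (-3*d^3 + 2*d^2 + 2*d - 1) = 27*d^5 - 12*d^4 - 10*d^3 - 3*d^2 - 6*d + 4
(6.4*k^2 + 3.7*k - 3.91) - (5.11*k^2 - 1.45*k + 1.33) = 1.29*k^2 + 5.15*k - 5.24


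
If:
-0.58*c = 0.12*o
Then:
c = -0.206896551724138*o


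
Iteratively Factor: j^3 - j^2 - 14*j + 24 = (j - 3)*(j^2 + 2*j - 8) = (j - 3)*(j + 4)*(j - 2)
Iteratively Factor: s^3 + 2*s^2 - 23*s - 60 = (s - 5)*(s^2 + 7*s + 12) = (s - 5)*(s + 4)*(s + 3)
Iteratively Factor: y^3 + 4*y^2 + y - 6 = (y + 2)*(y^2 + 2*y - 3) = (y + 2)*(y + 3)*(y - 1)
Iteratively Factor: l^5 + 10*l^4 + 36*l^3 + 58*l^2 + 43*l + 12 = (l + 1)*(l^4 + 9*l^3 + 27*l^2 + 31*l + 12) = (l + 1)^2*(l^3 + 8*l^2 + 19*l + 12) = (l + 1)^3*(l^2 + 7*l + 12) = (l + 1)^3*(l + 4)*(l + 3)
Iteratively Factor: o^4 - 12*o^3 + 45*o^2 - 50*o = (o)*(o^3 - 12*o^2 + 45*o - 50) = o*(o - 5)*(o^2 - 7*o + 10) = o*(o - 5)^2*(o - 2)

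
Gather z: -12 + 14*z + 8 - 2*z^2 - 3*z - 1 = -2*z^2 + 11*z - 5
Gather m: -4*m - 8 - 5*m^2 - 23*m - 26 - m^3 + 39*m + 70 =-m^3 - 5*m^2 + 12*m + 36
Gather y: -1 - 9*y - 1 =-9*y - 2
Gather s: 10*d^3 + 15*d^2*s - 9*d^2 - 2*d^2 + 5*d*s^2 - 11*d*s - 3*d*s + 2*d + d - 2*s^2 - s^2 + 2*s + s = 10*d^3 - 11*d^2 + 3*d + s^2*(5*d - 3) + s*(15*d^2 - 14*d + 3)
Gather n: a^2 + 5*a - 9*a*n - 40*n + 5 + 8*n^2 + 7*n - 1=a^2 + 5*a + 8*n^2 + n*(-9*a - 33) + 4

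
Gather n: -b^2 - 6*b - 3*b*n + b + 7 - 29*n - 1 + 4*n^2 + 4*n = -b^2 - 5*b + 4*n^2 + n*(-3*b - 25) + 6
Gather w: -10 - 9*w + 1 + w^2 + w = w^2 - 8*w - 9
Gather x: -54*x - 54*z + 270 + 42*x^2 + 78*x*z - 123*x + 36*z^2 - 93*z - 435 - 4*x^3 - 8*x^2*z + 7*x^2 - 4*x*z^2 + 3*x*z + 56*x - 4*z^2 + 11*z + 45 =-4*x^3 + x^2*(49 - 8*z) + x*(-4*z^2 + 81*z - 121) + 32*z^2 - 136*z - 120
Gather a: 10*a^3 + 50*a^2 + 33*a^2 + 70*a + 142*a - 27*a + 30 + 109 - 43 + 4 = 10*a^3 + 83*a^2 + 185*a + 100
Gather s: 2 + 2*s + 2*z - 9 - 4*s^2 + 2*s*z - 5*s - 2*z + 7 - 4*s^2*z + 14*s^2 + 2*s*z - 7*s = s^2*(10 - 4*z) + s*(4*z - 10)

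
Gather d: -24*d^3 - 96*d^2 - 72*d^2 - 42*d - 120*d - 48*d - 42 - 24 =-24*d^3 - 168*d^2 - 210*d - 66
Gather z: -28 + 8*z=8*z - 28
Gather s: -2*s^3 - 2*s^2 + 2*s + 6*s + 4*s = -2*s^3 - 2*s^2 + 12*s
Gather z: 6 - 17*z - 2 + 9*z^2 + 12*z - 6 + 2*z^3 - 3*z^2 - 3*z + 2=2*z^3 + 6*z^2 - 8*z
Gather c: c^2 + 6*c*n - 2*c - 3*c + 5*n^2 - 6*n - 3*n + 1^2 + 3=c^2 + c*(6*n - 5) + 5*n^2 - 9*n + 4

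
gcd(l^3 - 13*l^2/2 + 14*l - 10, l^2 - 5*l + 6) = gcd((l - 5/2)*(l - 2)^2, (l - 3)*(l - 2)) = l - 2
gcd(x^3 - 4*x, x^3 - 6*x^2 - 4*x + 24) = x^2 - 4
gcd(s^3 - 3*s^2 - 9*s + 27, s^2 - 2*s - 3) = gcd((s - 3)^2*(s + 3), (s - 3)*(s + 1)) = s - 3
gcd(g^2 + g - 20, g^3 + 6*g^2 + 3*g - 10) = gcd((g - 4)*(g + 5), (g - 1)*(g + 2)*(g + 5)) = g + 5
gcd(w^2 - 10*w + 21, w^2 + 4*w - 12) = 1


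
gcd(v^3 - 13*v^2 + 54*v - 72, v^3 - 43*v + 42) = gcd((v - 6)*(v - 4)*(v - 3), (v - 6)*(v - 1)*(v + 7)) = v - 6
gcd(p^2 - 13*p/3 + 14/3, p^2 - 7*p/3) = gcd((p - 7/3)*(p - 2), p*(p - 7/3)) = p - 7/3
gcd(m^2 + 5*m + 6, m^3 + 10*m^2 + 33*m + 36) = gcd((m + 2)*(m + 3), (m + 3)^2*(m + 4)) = m + 3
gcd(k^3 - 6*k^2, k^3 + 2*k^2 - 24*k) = k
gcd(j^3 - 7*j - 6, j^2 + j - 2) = j + 2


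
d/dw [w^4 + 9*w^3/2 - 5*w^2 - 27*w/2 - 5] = 4*w^3 + 27*w^2/2 - 10*w - 27/2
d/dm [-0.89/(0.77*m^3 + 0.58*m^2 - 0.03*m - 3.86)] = (2.0559*m^2 + 1.0324*m - 0.0267)/(0.77*m^3 + 0.58*m^2 - 0.03*m - 3.86)^2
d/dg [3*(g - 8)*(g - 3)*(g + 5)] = 9*g^2 - 36*g - 93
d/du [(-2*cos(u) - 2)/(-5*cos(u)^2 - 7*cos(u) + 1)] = 2*(-5*sin(u)^2 + 10*cos(u) + 13)*sin(u)/(5*cos(u)^2 + 7*cos(u) - 1)^2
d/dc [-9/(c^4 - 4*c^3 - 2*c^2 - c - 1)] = 9*(4*c^3 - 12*c^2 - 4*c - 1)/(-c^4 + 4*c^3 + 2*c^2 + c + 1)^2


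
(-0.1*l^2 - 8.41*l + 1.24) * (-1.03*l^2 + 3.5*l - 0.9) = 0.103*l^4 + 8.3123*l^3 - 30.6222*l^2 + 11.909*l - 1.116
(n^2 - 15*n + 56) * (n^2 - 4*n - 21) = n^4 - 19*n^3 + 95*n^2 + 91*n - 1176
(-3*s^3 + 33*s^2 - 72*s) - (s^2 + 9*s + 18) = -3*s^3 + 32*s^2 - 81*s - 18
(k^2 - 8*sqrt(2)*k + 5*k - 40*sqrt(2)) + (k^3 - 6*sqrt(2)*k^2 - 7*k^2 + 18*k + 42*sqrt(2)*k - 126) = k^3 - 6*sqrt(2)*k^2 - 6*k^2 + 23*k + 34*sqrt(2)*k - 126 - 40*sqrt(2)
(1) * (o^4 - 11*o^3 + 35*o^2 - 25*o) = o^4 - 11*o^3 + 35*o^2 - 25*o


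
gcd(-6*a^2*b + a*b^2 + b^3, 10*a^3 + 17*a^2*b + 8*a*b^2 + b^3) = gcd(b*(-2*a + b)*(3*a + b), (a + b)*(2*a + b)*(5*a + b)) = 1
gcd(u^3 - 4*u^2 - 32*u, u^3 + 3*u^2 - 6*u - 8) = u + 4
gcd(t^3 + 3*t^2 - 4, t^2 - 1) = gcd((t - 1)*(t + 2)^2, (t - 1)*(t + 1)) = t - 1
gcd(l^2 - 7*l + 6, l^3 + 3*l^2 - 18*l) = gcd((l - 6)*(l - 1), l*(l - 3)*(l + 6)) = 1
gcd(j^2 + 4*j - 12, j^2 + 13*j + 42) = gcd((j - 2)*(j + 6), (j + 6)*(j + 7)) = j + 6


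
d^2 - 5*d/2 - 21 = (d - 6)*(d + 7/2)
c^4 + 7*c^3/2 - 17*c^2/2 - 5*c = c*(c - 2)*(c + 1/2)*(c + 5)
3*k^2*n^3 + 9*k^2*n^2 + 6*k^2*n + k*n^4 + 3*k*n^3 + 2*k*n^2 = n*(3*k + n)*(n + 2)*(k*n + k)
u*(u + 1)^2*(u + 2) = u^4 + 4*u^3 + 5*u^2 + 2*u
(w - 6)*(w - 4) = w^2 - 10*w + 24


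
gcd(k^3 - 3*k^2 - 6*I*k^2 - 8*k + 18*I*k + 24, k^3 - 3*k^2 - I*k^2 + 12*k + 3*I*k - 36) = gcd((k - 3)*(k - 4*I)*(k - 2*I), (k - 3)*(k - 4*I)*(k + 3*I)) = k^2 + k*(-3 - 4*I) + 12*I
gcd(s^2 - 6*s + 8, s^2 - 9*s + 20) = s - 4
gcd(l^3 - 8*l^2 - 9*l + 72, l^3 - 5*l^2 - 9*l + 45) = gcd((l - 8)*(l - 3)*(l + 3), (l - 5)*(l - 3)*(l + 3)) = l^2 - 9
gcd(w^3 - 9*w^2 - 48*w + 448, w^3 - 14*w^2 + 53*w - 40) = w - 8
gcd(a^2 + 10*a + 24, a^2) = 1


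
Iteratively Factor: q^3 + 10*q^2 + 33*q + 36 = (q + 3)*(q^2 + 7*q + 12) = (q + 3)^2*(q + 4)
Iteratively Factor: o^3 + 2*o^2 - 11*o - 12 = (o + 1)*(o^2 + o - 12) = (o - 3)*(o + 1)*(o + 4)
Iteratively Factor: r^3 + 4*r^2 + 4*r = (r)*(r^2 + 4*r + 4) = r*(r + 2)*(r + 2)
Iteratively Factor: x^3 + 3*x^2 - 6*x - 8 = (x + 4)*(x^2 - x - 2) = (x + 1)*(x + 4)*(x - 2)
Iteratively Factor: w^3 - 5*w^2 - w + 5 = (w + 1)*(w^2 - 6*w + 5) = (w - 5)*(w + 1)*(w - 1)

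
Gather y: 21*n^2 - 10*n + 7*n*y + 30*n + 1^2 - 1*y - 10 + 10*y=21*n^2 + 20*n + y*(7*n + 9) - 9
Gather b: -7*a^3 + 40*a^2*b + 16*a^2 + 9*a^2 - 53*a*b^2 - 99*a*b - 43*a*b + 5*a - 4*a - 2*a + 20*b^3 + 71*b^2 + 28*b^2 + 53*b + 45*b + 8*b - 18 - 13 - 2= -7*a^3 + 25*a^2 - a + 20*b^3 + b^2*(99 - 53*a) + b*(40*a^2 - 142*a + 106) - 33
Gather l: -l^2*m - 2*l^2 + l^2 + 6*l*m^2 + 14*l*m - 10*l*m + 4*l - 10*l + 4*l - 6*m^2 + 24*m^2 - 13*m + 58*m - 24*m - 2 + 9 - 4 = l^2*(-m - 1) + l*(6*m^2 + 4*m - 2) + 18*m^2 + 21*m + 3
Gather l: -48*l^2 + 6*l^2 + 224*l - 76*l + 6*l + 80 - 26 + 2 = -42*l^2 + 154*l + 56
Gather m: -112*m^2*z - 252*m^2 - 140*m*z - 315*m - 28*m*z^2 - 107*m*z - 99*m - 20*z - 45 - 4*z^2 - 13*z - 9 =m^2*(-112*z - 252) + m*(-28*z^2 - 247*z - 414) - 4*z^2 - 33*z - 54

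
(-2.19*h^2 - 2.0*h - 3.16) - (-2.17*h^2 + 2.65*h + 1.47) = -0.02*h^2 - 4.65*h - 4.63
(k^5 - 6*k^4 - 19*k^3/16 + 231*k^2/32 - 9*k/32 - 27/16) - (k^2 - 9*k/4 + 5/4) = k^5 - 6*k^4 - 19*k^3/16 + 199*k^2/32 + 63*k/32 - 47/16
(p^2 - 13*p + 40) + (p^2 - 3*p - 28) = 2*p^2 - 16*p + 12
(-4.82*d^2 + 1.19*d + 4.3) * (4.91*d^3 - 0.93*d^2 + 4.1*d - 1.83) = -23.6662*d^5 + 10.3255*d^4 + 0.244299999999999*d^3 + 9.7006*d^2 + 15.4523*d - 7.869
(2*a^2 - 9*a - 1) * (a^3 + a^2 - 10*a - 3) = 2*a^5 - 7*a^4 - 30*a^3 + 83*a^2 + 37*a + 3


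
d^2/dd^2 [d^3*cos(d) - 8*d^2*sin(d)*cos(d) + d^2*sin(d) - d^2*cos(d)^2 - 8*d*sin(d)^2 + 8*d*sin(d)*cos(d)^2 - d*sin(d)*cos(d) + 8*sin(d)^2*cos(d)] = -d^3*cos(d) - 7*d^2*sin(d) + 16*d^2*sin(2*d) + 2*d^2*cos(2*d) - 2*d*sin(d) + 6*d*sin(2*d) - 18*d*sin(3*d) + 10*d*cos(d) - 48*d*cos(2*d) + 2*sin(d) - 24*sin(2*d) + 2*cos(d) - 3*cos(2*d) + 30*cos(3*d) - 1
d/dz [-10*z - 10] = -10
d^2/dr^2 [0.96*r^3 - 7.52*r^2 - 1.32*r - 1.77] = 5.76*r - 15.04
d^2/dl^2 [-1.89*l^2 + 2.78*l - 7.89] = -3.78000000000000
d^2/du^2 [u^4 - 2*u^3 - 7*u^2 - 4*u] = 12*u^2 - 12*u - 14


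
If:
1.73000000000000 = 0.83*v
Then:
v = 2.08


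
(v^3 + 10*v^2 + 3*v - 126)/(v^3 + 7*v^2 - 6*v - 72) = (v + 7)/(v + 4)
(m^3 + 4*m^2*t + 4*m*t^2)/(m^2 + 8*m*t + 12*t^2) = m*(m + 2*t)/(m + 6*t)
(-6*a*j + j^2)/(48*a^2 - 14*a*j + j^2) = -j/(8*a - j)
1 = 1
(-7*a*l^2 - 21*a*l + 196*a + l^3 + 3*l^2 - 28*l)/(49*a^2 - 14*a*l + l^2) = (-l^2 - 3*l + 28)/(7*a - l)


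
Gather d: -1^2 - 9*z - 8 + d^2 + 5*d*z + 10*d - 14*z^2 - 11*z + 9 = d^2 + d*(5*z + 10) - 14*z^2 - 20*z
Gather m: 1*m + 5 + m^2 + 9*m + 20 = m^2 + 10*m + 25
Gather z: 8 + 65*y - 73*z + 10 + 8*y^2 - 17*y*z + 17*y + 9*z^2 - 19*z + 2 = 8*y^2 + 82*y + 9*z^2 + z*(-17*y - 92) + 20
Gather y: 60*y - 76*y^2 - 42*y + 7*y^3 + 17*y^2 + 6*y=7*y^3 - 59*y^2 + 24*y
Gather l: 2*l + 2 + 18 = 2*l + 20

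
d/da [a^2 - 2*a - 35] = 2*a - 2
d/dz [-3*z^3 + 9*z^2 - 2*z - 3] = -9*z^2 + 18*z - 2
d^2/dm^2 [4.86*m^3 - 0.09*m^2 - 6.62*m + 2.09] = 29.16*m - 0.18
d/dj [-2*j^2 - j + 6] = -4*j - 1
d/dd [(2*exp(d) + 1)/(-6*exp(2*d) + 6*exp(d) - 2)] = (6*exp(2*d) + 6*exp(d) - 5)*exp(d)/(2*(9*exp(4*d) - 18*exp(3*d) + 15*exp(2*d) - 6*exp(d) + 1))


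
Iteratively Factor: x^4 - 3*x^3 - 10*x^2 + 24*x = (x - 4)*(x^3 + x^2 - 6*x) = (x - 4)*(x - 2)*(x^2 + 3*x) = (x - 4)*(x - 2)*(x + 3)*(x)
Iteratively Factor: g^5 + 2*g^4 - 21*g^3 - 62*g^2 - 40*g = (g + 4)*(g^4 - 2*g^3 - 13*g^2 - 10*g) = g*(g + 4)*(g^3 - 2*g^2 - 13*g - 10) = g*(g + 1)*(g + 4)*(g^2 - 3*g - 10) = g*(g + 1)*(g + 2)*(g + 4)*(g - 5)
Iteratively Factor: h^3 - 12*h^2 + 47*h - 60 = (h - 5)*(h^2 - 7*h + 12) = (h - 5)*(h - 4)*(h - 3)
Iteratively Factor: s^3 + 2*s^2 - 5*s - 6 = (s - 2)*(s^2 + 4*s + 3) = (s - 2)*(s + 1)*(s + 3)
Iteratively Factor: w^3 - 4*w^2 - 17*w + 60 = (w + 4)*(w^2 - 8*w + 15) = (w - 3)*(w + 4)*(w - 5)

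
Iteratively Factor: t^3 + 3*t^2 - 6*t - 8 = (t + 1)*(t^2 + 2*t - 8) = (t - 2)*(t + 1)*(t + 4)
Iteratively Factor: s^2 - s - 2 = (s - 2)*(s + 1)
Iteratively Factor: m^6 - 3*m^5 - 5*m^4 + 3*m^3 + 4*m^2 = (m - 1)*(m^5 - 2*m^4 - 7*m^3 - 4*m^2) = (m - 1)*(m + 1)*(m^4 - 3*m^3 - 4*m^2) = (m - 4)*(m - 1)*(m + 1)*(m^3 + m^2) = m*(m - 4)*(m - 1)*(m + 1)*(m^2 + m) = m^2*(m - 4)*(m - 1)*(m + 1)*(m + 1)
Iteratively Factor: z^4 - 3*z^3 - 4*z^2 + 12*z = (z)*(z^3 - 3*z^2 - 4*z + 12) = z*(z - 2)*(z^2 - z - 6) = z*(z - 2)*(z + 2)*(z - 3)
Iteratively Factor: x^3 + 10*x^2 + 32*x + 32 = (x + 4)*(x^2 + 6*x + 8) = (x + 4)^2*(x + 2)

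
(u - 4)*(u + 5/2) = u^2 - 3*u/2 - 10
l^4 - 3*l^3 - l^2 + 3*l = l*(l - 3)*(l - 1)*(l + 1)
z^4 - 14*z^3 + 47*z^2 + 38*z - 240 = (z - 8)*(z - 5)*(z - 3)*(z + 2)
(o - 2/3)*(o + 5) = o^2 + 13*o/3 - 10/3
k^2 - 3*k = k*(k - 3)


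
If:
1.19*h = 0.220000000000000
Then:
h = 0.18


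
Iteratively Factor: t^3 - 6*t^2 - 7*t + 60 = (t - 4)*(t^2 - 2*t - 15) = (t - 5)*(t - 4)*(t + 3)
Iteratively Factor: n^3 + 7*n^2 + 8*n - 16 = (n + 4)*(n^2 + 3*n - 4) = (n + 4)^2*(n - 1)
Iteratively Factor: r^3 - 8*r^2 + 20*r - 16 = (r - 2)*(r^2 - 6*r + 8) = (r - 2)^2*(r - 4)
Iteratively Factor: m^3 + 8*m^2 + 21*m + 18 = (m + 2)*(m^2 + 6*m + 9) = (m + 2)*(m + 3)*(m + 3)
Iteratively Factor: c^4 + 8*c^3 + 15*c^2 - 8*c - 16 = (c + 4)*(c^3 + 4*c^2 - c - 4) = (c - 1)*(c + 4)*(c^2 + 5*c + 4) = (c - 1)*(c + 4)^2*(c + 1)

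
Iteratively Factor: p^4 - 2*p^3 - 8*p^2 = (p)*(p^3 - 2*p^2 - 8*p) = p*(p + 2)*(p^2 - 4*p) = p*(p - 4)*(p + 2)*(p)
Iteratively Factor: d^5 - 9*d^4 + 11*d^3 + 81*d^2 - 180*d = (d - 4)*(d^4 - 5*d^3 - 9*d^2 + 45*d) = d*(d - 4)*(d^3 - 5*d^2 - 9*d + 45) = d*(d - 5)*(d - 4)*(d^2 - 9) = d*(d - 5)*(d - 4)*(d - 3)*(d + 3)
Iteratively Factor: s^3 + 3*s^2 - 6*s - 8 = (s + 4)*(s^2 - s - 2) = (s + 1)*(s + 4)*(s - 2)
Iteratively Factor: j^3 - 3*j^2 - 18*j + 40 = (j + 4)*(j^2 - 7*j + 10) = (j - 2)*(j + 4)*(j - 5)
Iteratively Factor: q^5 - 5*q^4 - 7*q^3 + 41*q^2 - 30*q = (q - 5)*(q^4 - 7*q^2 + 6*q) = (q - 5)*(q + 3)*(q^3 - 3*q^2 + 2*q) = (q - 5)*(q - 1)*(q + 3)*(q^2 - 2*q) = (q - 5)*(q - 2)*(q - 1)*(q + 3)*(q)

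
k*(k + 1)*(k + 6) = k^3 + 7*k^2 + 6*k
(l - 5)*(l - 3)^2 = l^3 - 11*l^2 + 39*l - 45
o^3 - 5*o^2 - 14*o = o*(o - 7)*(o + 2)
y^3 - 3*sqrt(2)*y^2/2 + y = y*(y - sqrt(2))*(y - sqrt(2)/2)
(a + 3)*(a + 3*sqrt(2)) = a^2 + 3*a + 3*sqrt(2)*a + 9*sqrt(2)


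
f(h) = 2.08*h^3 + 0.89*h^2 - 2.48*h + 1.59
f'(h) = 6.24*h^2 + 1.78*h - 2.48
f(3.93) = 131.84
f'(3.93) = 100.89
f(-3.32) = -56.48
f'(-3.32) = 60.39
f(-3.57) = -72.85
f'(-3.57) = 70.69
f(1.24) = 3.85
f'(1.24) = 9.32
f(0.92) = 1.68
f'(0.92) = 4.44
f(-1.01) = 2.86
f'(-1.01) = 2.09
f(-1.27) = 1.91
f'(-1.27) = 5.32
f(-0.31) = 2.38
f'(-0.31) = -2.43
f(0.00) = 1.59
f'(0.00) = -2.48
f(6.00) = 468.03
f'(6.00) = 232.84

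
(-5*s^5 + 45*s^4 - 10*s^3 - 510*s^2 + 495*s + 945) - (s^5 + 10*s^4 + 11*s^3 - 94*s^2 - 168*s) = -6*s^5 + 35*s^4 - 21*s^3 - 416*s^2 + 663*s + 945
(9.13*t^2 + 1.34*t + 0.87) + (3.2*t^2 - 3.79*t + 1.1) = 12.33*t^2 - 2.45*t + 1.97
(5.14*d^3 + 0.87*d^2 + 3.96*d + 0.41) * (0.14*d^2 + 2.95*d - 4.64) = 0.7196*d^5 + 15.2848*d^4 - 20.7287*d^3 + 7.7026*d^2 - 17.1649*d - 1.9024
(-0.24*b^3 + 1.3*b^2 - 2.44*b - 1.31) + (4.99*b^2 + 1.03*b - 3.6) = -0.24*b^3 + 6.29*b^2 - 1.41*b - 4.91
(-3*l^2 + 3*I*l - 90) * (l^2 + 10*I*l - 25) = -3*l^4 - 27*I*l^3 - 45*l^2 - 975*I*l + 2250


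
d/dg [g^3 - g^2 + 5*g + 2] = 3*g^2 - 2*g + 5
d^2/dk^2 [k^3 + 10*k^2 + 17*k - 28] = 6*k + 20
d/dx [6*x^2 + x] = 12*x + 1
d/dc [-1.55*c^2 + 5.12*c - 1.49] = 5.12 - 3.1*c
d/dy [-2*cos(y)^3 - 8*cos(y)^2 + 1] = 2*(3*cos(y) + 8)*sin(y)*cos(y)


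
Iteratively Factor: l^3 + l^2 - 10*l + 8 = (l - 2)*(l^2 + 3*l - 4) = (l - 2)*(l + 4)*(l - 1)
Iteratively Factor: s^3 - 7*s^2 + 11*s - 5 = (s - 1)*(s^2 - 6*s + 5) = (s - 5)*(s - 1)*(s - 1)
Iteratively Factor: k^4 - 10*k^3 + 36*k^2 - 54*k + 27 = (k - 1)*(k^3 - 9*k^2 + 27*k - 27) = (k - 3)*(k - 1)*(k^2 - 6*k + 9) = (k - 3)^2*(k - 1)*(k - 3)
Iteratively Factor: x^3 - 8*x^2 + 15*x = (x - 3)*(x^2 - 5*x) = x*(x - 3)*(x - 5)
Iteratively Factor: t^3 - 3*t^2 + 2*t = (t)*(t^2 - 3*t + 2) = t*(t - 1)*(t - 2)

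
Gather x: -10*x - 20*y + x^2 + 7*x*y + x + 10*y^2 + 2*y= x^2 + x*(7*y - 9) + 10*y^2 - 18*y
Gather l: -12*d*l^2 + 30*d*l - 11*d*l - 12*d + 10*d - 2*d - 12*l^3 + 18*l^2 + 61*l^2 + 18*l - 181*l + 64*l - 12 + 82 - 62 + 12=-4*d - 12*l^3 + l^2*(79 - 12*d) + l*(19*d - 99) + 20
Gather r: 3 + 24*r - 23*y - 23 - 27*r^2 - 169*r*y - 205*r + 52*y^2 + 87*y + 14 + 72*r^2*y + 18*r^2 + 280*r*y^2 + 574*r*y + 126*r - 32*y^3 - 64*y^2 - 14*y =r^2*(72*y - 9) + r*(280*y^2 + 405*y - 55) - 32*y^3 - 12*y^2 + 50*y - 6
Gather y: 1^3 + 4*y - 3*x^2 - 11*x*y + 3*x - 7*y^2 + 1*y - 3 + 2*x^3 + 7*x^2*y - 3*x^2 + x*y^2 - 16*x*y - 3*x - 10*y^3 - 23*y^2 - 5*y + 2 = 2*x^3 - 6*x^2 - 10*y^3 + y^2*(x - 30) + y*(7*x^2 - 27*x)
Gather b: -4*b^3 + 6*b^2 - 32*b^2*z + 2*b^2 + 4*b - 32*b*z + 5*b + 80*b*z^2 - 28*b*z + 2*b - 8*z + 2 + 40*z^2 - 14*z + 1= -4*b^3 + b^2*(8 - 32*z) + b*(80*z^2 - 60*z + 11) + 40*z^2 - 22*z + 3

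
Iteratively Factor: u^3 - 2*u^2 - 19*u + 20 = (u - 1)*(u^2 - u - 20) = (u - 1)*(u + 4)*(u - 5)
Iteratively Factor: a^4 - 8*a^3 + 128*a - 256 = (a - 4)*(a^3 - 4*a^2 - 16*a + 64) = (a - 4)^2*(a^2 - 16) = (a - 4)^3*(a + 4)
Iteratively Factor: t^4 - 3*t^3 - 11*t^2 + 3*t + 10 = (t + 1)*(t^3 - 4*t^2 - 7*t + 10) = (t + 1)*(t + 2)*(t^2 - 6*t + 5) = (t - 5)*(t + 1)*(t + 2)*(t - 1)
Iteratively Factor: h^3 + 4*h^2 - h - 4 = (h + 1)*(h^2 + 3*h - 4) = (h - 1)*(h + 1)*(h + 4)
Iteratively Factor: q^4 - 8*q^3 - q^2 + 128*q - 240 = (q - 4)*(q^3 - 4*q^2 - 17*q + 60) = (q - 4)*(q - 3)*(q^2 - q - 20) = (q - 5)*(q - 4)*(q - 3)*(q + 4)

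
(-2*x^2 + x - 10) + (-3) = -2*x^2 + x - 13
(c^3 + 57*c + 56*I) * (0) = 0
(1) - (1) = 0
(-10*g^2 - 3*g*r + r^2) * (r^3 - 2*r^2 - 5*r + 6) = -10*g^2*r^3 + 20*g^2*r^2 + 50*g^2*r - 60*g^2 - 3*g*r^4 + 6*g*r^3 + 15*g*r^2 - 18*g*r + r^5 - 2*r^4 - 5*r^3 + 6*r^2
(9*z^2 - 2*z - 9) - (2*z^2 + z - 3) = 7*z^2 - 3*z - 6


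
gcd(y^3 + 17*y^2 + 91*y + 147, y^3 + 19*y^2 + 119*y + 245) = y^2 + 14*y + 49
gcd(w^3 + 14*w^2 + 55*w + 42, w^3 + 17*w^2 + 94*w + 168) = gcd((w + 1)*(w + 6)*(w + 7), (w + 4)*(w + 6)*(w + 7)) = w^2 + 13*w + 42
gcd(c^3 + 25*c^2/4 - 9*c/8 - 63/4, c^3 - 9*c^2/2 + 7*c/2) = 1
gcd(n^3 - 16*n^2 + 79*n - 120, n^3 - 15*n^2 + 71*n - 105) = n^2 - 8*n + 15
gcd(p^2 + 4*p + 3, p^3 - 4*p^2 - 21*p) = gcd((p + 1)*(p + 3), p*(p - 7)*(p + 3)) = p + 3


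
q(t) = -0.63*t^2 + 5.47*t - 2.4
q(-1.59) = -12.69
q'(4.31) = 0.04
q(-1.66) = -13.22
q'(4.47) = -0.16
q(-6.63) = -66.36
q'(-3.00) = 9.25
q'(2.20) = 2.70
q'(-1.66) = 7.56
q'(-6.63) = 13.82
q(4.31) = 9.47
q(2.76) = 7.90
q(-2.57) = -20.62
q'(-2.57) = 8.71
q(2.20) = 6.58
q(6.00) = 7.74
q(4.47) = 9.46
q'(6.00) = -2.09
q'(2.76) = 1.99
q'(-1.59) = 7.47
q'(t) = 5.47 - 1.26*t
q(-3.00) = -24.48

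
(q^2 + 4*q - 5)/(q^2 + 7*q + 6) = (q^2 + 4*q - 5)/(q^2 + 7*q + 6)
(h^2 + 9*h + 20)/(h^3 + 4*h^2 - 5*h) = (h + 4)/(h*(h - 1))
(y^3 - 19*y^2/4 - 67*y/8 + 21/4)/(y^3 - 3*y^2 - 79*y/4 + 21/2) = (4*y + 7)/(2*(2*y + 7))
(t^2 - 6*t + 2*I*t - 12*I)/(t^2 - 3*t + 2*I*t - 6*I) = (t - 6)/(t - 3)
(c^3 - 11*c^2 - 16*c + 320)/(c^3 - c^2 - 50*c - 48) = (c^2 - 3*c - 40)/(c^2 + 7*c + 6)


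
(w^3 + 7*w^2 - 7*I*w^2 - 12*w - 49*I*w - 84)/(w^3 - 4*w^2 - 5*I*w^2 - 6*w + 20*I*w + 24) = (w^2 + w*(7 - 4*I) - 28*I)/(w^2 - 2*w*(2 + I) + 8*I)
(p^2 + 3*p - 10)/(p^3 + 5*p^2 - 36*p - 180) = (p - 2)/(p^2 - 36)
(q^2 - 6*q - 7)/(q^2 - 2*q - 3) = (q - 7)/(q - 3)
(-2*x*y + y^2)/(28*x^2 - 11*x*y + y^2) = y*(-2*x + y)/(28*x^2 - 11*x*y + y^2)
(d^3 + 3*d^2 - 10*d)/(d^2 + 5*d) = d - 2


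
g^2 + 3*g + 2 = (g + 1)*(g + 2)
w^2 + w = w*(w + 1)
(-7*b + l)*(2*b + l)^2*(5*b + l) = -140*b^4 - 148*b^3*l - 39*b^2*l^2 + 2*b*l^3 + l^4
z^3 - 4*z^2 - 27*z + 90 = (z - 6)*(z - 3)*(z + 5)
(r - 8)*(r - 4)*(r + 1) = r^3 - 11*r^2 + 20*r + 32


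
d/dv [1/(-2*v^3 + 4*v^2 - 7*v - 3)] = (6*v^2 - 8*v + 7)/(2*v^3 - 4*v^2 + 7*v + 3)^2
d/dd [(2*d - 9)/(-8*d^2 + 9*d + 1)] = (16*d^2 - 144*d + 83)/(64*d^4 - 144*d^3 + 65*d^2 + 18*d + 1)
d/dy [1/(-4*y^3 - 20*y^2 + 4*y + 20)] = (3*y^2 + 10*y - 1)/(4*(y^3 + 5*y^2 - y - 5)^2)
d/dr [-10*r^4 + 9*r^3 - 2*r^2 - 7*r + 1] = -40*r^3 + 27*r^2 - 4*r - 7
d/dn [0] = 0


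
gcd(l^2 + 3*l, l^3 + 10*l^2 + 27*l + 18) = l + 3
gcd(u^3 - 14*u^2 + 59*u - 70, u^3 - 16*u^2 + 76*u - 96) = u - 2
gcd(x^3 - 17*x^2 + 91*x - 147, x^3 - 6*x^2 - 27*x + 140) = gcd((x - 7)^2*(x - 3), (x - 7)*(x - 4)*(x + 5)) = x - 7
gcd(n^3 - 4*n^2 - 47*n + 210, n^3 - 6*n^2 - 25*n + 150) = n^2 - 11*n + 30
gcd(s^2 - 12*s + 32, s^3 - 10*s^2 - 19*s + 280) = s - 8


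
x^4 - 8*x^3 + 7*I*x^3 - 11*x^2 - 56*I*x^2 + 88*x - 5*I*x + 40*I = (x - 8)*(x + I)^2*(x + 5*I)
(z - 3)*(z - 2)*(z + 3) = z^3 - 2*z^2 - 9*z + 18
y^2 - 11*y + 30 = (y - 6)*(y - 5)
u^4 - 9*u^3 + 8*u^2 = u^2*(u - 8)*(u - 1)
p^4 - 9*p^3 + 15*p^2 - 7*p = p*(p - 7)*(p - 1)^2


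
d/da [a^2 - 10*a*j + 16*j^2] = 2*a - 10*j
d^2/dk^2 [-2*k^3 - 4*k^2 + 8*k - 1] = -12*k - 8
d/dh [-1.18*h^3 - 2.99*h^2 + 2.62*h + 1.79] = -3.54*h^2 - 5.98*h + 2.62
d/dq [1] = 0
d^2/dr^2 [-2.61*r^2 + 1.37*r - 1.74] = -5.22000000000000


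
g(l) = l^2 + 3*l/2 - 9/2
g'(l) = 2*l + 3/2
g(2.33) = 4.42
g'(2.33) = 6.16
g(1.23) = -1.14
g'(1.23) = 3.96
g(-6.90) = 32.76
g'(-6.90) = -12.30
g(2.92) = 8.41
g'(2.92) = 7.34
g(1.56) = 0.27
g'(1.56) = 4.62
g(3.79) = 15.55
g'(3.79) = 9.08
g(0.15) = -4.25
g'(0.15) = 1.80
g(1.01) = -1.96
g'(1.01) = 3.52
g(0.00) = -4.50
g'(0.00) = 1.50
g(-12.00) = 121.50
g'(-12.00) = -22.50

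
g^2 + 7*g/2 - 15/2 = (g - 3/2)*(g + 5)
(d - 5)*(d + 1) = d^2 - 4*d - 5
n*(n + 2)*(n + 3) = n^3 + 5*n^2 + 6*n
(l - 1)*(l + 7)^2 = l^3 + 13*l^2 + 35*l - 49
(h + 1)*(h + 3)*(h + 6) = h^3 + 10*h^2 + 27*h + 18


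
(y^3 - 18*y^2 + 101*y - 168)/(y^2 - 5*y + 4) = (y^3 - 18*y^2 + 101*y - 168)/(y^2 - 5*y + 4)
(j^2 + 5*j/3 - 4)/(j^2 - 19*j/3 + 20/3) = (j + 3)/(j - 5)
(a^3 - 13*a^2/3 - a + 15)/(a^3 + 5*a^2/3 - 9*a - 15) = (a - 3)/(a + 3)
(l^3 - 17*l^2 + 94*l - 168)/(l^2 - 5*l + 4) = (l^2 - 13*l + 42)/(l - 1)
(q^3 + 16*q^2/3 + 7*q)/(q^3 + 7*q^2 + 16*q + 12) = q*(3*q + 7)/(3*(q^2 + 4*q + 4))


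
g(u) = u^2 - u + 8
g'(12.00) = 23.00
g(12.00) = 140.00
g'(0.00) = -1.00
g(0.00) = 8.00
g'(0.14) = -0.72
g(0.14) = 7.88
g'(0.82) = 0.64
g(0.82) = 7.85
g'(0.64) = 0.28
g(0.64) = 7.77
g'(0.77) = 0.54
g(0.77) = 7.82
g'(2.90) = 4.80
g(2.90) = 13.51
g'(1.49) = 1.98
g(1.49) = 8.73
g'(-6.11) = -13.22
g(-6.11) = 51.44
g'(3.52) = 6.04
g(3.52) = 16.87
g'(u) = 2*u - 1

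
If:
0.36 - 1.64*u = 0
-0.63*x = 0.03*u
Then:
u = 0.22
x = -0.01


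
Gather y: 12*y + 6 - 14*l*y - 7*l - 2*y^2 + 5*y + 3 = -7*l - 2*y^2 + y*(17 - 14*l) + 9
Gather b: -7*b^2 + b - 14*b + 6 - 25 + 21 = -7*b^2 - 13*b + 2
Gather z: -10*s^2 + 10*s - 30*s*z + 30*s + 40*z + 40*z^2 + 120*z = -10*s^2 + 40*s + 40*z^2 + z*(160 - 30*s)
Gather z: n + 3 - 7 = n - 4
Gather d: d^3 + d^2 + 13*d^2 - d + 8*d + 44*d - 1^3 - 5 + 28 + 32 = d^3 + 14*d^2 + 51*d + 54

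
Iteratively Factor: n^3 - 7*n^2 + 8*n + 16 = (n + 1)*(n^2 - 8*n + 16) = (n - 4)*(n + 1)*(n - 4)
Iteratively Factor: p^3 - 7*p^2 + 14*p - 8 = (p - 1)*(p^2 - 6*p + 8) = (p - 2)*(p - 1)*(p - 4)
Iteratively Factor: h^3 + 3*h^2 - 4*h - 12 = (h + 3)*(h^2 - 4) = (h + 2)*(h + 3)*(h - 2)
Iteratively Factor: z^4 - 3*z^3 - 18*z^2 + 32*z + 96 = (z + 2)*(z^3 - 5*z^2 - 8*z + 48) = (z - 4)*(z + 2)*(z^2 - z - 12) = (z - 4)^2*(z + 2)*(z + 3)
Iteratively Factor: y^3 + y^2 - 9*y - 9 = (y - 3)*(y^2 + 4*y + 3) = (y - 3)*(y + 1)*(y + 3)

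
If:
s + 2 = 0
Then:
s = -2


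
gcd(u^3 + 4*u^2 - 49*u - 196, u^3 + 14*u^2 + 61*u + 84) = u^2 + 11*u + 28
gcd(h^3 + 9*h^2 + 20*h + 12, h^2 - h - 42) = h + 6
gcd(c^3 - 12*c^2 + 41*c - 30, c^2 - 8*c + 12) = c - 6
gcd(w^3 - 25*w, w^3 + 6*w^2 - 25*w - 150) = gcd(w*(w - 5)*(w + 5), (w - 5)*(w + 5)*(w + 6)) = w^2 - 25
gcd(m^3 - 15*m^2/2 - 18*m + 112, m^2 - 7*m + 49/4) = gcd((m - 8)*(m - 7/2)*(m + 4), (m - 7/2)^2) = m - 7/2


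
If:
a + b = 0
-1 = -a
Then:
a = 1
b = -1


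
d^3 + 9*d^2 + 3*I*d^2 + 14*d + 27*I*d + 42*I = (d + 2)*(d + 7)*(d + 3*I)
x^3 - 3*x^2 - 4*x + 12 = (x - 3)*(x - 2)*(x + 2)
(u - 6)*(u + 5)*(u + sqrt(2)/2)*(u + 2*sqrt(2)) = u^4 - u^3 + 5*sqrt(2)*u^3/2 - 28*u^2 - 5*sqrt(2)*u^2/2 - 75*sqrt(2)*u - 2*u - 60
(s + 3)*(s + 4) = s^2 + 7*s + 12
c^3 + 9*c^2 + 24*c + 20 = (c + 2)^2*(c + 5)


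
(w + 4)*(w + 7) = w^2 + 11*w + 28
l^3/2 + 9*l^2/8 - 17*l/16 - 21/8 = (l/2 + 1)*(l - 3/2)*(l + 7/4)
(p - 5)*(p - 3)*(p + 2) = p^3 - 6*p^2 - p + 30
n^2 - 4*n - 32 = (n - 8)*(n + 4)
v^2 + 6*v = v*(v + 6)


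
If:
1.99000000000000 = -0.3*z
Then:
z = -6.63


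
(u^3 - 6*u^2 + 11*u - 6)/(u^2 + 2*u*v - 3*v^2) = (u^3 - 6*u^2 + 11*u - 6)/(u^2 + 2*u*v - 3*v^2)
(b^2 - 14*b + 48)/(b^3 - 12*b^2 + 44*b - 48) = (b - 8)/(b^2 - 6*b + 8)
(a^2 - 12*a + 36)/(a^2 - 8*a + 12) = (a - 6)/(a - 2)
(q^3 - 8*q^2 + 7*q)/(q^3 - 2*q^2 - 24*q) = (-q^2 + 8*q - 7)/(-q^2 + 2*q + 24)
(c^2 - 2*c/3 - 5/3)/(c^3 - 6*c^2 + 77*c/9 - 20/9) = 3*(c + 1)/(3*c^2 - 13*c + 4)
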